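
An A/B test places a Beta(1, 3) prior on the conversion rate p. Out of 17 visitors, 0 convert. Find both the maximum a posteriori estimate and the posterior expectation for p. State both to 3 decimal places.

maximum a posteriori estimate = 0.000, posterior expectation = 0.048

Posterior: Beta(1+0, 3+17) = Beta(1, 20).
Since α = 1 ≤ 1 and β > 1, the Beta density is monotone decreasing on [0,1]; the mode is at 0.
Mean = 1/(1+20) = 0.048.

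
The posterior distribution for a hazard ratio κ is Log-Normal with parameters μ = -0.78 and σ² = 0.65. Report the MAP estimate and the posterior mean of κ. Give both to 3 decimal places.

Mode = exp(μ − σ²) = exp(-1.43) = 0.239.
Mean = exp(μ + σ²/2) = exp(-0.455) = 0.634.

κ_MAP = 0.239, E[κ|data] = 0.634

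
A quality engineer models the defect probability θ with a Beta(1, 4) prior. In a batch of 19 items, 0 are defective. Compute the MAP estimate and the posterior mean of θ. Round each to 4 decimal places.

MAP: 0.0000. Posterior mean: 0.0417.

Posterior: Beta(1+0, 4+19) = Beta(1, 23).
Since α = 1 ≤ 1 and β > 1, the Beta density is monotone decreasing on [0,1]; the mode is at 0.
Mean = 1/(1+23) = 0.0417.
Right-skewed posterior ⇒ mode < mean.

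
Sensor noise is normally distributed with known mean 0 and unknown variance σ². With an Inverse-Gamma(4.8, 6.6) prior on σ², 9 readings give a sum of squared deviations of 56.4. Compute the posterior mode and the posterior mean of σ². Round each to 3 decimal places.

Posterior: Inverse-Gamma(shape = 4.8+9/2 = 9.3, scale = 6.6+56.4/2 = 34.8).
Mode = β/(α+1) = 34.8/10.3 = 3.379.
Mean = β/(α−1) = 34.8/8.3 = 4.193.
Mean > mode: the posterior has a right tail.

posterior mode = 3.379, posterior mean = 4.193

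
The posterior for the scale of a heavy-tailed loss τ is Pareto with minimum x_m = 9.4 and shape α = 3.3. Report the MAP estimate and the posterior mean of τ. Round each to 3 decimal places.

The Pareto density is strictly decreasing on [x_m, ∞), so the mode is x_m = 9.400.
Mean = α·x_m/(α−1) = 3.3·9.4/2.3 = 13.487.

τ_MAP = 9.400, E[τ|data] = 13.487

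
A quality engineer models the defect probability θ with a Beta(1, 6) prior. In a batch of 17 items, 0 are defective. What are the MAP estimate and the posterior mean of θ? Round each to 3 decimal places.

Posterior: Beta(1+0, 6+17) = Beta(1, 23).
Since α = 1 ≤ 1 and β > 1, the Beta density is monotone decreasing on [0,1]; the mode is at 0.
Mean = 1/(1+23) = 0.042.

MAP estimate = 0.000, posterior mean = 0.042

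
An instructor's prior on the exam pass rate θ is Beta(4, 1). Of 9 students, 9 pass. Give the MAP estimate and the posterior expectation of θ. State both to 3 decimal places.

Posterior: Beta(4+9, 1+0) = Beta(13, 1).
Since β = 1 ≤ 1 and α > 1, the Beta density is monotone increasing on [0,1]; the mode is at 1.
Mean = 13/(13+1) = 0.929.

θ_MAP = 1.000, E[θ|data] = 0.929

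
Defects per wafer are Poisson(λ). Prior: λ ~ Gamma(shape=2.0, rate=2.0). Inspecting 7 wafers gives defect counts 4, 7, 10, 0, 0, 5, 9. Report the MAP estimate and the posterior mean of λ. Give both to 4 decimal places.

Σ counts = 35. Posterior: Gamma(shape = 2.0+35 = 37.0, rate = 2.0+7 = 9.0).
Mode = (α−1)/β = 36.0/9.0 = 4.0000.
Mean = α/β = 37.0/9.0 = 4.1111.
The posterior is right-skewed, so the mean exceeds the mode.

MAP = 4.0000, posterior mean = 4.1111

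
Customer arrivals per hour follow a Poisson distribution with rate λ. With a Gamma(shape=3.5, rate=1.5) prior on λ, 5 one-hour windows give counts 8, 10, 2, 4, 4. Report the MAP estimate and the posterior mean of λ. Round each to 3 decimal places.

Σ counts = 28. Posterior: Gamma(shape = 3.5+28 = 31.5, rate = 1.5+5 = 6.5).
Mode = (α−1)/β = 30.5/6.5 = 4.692.
Mean = α/β = 31.5/6.5 = 4.846.

MAP = 4.692, posterior mean = 4.846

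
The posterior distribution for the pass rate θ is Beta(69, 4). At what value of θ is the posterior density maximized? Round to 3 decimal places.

Mode = (69−1)/(69+4−2) = 68/71 = 0.958.
Mean = 69/(69+4) = 69/73 = 0.945.
This is the posterior mode — the MAP estimate.

0.958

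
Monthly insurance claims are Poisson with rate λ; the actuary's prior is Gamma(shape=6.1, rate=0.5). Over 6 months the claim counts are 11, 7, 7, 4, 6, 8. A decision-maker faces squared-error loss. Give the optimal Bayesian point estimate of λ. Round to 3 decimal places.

Σ counts = 43. Posterior: Gamma(shape = 6.1+43 = 49.1, rate = 0.5+6 = 6.5).
Mode = (α−1)/β = 48.1/6.5 = 7.400.
Mean = α/β = 49.1/6.5 = 7.554.
Squared-error loss ⇒ the optimal estimator is the posterior mean.

7.554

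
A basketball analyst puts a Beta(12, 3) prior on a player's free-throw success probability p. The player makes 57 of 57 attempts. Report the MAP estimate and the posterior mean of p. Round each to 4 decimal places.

Posterior: Beta(12+57, 3+0) = Beta(69, 3).
Mode = (69−1)/(69+3−2) = 68/70 = 0.9714.
Mean = 69/(69+3) = 69/72 = 0.9583.
The mean is pulled below the mode by the posterior's left skew.

MAP = 0.9714; posterior mean = 0.9583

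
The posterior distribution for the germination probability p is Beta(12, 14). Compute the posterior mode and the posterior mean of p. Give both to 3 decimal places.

Mode = (12−1)/(12+14−2) = 11/24 = 0.458.
Mean = 12/(12+14) = 12/26 = 0.462.

p_MAP = 0.458, E[p|data] = 0.462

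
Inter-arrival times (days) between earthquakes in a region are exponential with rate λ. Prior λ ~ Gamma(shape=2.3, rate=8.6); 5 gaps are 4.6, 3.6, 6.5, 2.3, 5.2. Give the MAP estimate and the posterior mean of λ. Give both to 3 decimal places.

Σ times = 22.2. Posterior: Gamma(shape = 2.3+5 = 7.3, rate = 8.6+22.2 = 30.8).
Mode = (α−1)/β = 6.3/30.8 = 0.205.
Mean = α/β = 7.3/30.8 = 0.237.

λ_MAP = 0.205, E[λ|data] = 0.237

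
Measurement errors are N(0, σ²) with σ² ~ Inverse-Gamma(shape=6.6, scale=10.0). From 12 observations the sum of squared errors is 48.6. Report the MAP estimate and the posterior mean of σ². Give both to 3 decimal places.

Posterior: Inverse-Gamma(shape = 6.6+12/2 = 12.6, scale = 10.0+48.6/2 = 34.3).
Mode = β/(α+1) = 34.3/13.6 = 2.522.
Mean = β/(α−1) = 34.3/11.6 = 2.957.
The mean is pulled above the mode by the posterior's right skew.

σ²_MAP = 2.522, E[σ²|data] = 2.957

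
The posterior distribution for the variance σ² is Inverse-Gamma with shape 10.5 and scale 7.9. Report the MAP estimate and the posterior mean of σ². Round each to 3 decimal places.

Mode = β/(α+1) = 7.9/11.5 = 0.687.
Mean = β/(α−1) = 7.9/9.5 = 0.832.

MAP = 0.687, posterior mean = 0.832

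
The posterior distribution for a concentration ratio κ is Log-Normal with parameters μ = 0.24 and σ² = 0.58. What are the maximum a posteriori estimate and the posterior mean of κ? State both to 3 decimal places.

MAP: 0.712. Posterior mean: 1.699.

Mode = exp(μ − σ²) = exp(-0.34) = 0.712.
Mean = exp(μ + σ²/2) = exp(0.530) = 1.699.
The posterior is right-skewed, so the mean exceeds the mode.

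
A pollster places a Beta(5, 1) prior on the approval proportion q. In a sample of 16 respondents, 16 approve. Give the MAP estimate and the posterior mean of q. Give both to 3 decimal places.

MAP = 1.000, posterior mean = 0.955

Posterior: Beta(5+16, 1+0) = Beta(21, 1).
Since β = 1 ≤ 1 and α > 1, the Beta density is monotone increasing on [0,1]; the mode is at 1.
Mean = 21/(21+1) = 0.955.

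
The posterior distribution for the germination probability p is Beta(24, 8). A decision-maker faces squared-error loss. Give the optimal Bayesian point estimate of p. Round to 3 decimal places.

Mode = (24−1)/(24+8−2) = 23/30 = 0.767.
Mean = 24/(24+8) = 24/32 = 0.750.
Squared-error loss ⇒ the optimal estimator is the posterior mean.

0.750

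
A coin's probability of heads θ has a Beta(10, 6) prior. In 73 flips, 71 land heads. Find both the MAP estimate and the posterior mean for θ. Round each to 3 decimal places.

MAP: 0.920. Posterior mean: 0.910.

Posterior: Beta(10+71, 6+2) = Beta(81, 8).
Mode = (81−1)/(81+8−2) = 80/87 = 0.920.
Mean = 81/(81+8) = 81/89 = 0.910.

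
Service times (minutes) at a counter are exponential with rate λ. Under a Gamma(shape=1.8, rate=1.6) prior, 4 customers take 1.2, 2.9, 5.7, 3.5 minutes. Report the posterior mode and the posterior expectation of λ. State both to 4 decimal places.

Σ times = 13.3. Posterior: Gamma(shape = 1.8+4 = 5.8, rate = 1.6+13.3 = 14.9).
Mode = (α−1)/β = 4.8/14.9 = 0.3221.
Mean = α/β = 5.8/14.9 = 0.3893.
The mean is pulled above the mode by the posterior's right skew.

MAP = 0.3221, posterior mean = 0.3893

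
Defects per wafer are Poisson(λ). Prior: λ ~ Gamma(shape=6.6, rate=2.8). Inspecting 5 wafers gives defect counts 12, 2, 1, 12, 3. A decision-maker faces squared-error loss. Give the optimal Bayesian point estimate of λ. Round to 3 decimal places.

Σ counts = 30. Posterior: Gamma(shape = 6.6+30 = 36.6, rate = 2.8+5 = 7.8).
Mode = (α−1)/β = 35.6/7.8 = 4.564.
Mean = α/β = 36.6/7.8 = 4.692.
Squared-error loss ⇒ the optimal estimator is the posterior mean.

4.692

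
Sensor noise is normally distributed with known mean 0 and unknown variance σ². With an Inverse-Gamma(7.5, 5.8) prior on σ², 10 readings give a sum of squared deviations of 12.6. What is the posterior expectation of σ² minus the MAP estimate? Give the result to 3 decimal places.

Posterior: Inverse-Gamma(shape = 7.5+10/2 = 12.5, scale = 5.8+12.6/2 = 12.1).
Mode = β/(α+1) = 12.1/13.5 = 0.896.
Mean = β/(α−1) = 12.1/11.5 = 1.052.
Difference = 1.052 − 0.896 = 0.156.

0.156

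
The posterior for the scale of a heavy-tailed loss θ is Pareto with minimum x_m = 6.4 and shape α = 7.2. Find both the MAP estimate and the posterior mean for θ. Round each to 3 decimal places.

MAP = 6.400, posterior mean = 7.432

The Pareto density is strictly decreasing on [x_m, ∞), so the mode is x_m = 6.400.
Mean = α·x_m/(α−1) = 7.2·6.4/6.2 = 7.432.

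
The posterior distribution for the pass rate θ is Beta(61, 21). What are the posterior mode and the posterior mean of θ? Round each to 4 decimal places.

MAP = 0.7500; posterior mean = 0.7439

Mode = (61−1)/(61+21−2) = 60/80 = 0.7500.
Mean = 61/(61+21) = 61/82 = 0.7439.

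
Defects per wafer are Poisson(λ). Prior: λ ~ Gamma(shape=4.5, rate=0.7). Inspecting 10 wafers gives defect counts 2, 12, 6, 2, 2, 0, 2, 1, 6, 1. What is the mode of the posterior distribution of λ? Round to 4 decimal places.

Σ counts = 34. Posterior: Gamma(shape = 4.5+34 = 38.5, rate = 0.7+10 = 10.7).
Mode = (α−1)/β = 37.5/10.7 = 3.5047.
Mean = α/β = 38.5/10.7 = 3.5981.
This is the posterior mode — the MAP estimate.

3.5047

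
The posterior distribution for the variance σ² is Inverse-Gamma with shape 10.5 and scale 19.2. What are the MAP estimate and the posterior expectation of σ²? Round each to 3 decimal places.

MAP = 1.670; posterior mean = 2.021

Mode = β/(α+1) = 19.2/11.5 = 1.670.
Mean = β/(α−1) = 19.2/9.5 = 2.021.
Right-skewed posterior ⇒ mode < mean.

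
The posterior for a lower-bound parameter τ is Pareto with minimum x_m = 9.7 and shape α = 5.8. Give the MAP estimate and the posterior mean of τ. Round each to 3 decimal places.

The Pareto density is strictly decreasing on [x_m, ∞), so the mode is x_m = 9.700.
Mean = α·x_m/(α−1) = 5.8·9.7/4.8 = 11.721.

MAP estimate = 9.700, posterior mean = 11.721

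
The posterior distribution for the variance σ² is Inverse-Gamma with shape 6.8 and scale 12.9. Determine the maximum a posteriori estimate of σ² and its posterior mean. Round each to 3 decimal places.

Mode = β/(α+1) = 12.9/7.8 = 1.654.
Mean = β/(α−1) = 12.9/5.8 = 2.224.

MAP = 1.654, posterior mean = 2.224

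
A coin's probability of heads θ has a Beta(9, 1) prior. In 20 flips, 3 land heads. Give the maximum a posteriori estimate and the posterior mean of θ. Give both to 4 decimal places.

Posterior: Beta(9+3, 1+17) = Beta(12, 18).
Mode = (12−1)/(12+18−2) = 11/28 = 0.3929.
Mean = 12/(12+18) = 12/30 = 0.4000.
Mean > mode: the posterior has a right tail.

θ_MAP = 0.3929, E[θ|data] = 0.4000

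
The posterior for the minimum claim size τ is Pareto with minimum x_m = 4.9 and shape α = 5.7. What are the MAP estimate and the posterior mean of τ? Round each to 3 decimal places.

τ_MAP = 4.900, E[τ|data] = 5.943

The Pareto density is strictly decreasing on [x_m, ∞), so the mode is x_m = 4.900.
Mean = α·x_m/(α−1) = 5.7·4.9/4.7 = 5.943.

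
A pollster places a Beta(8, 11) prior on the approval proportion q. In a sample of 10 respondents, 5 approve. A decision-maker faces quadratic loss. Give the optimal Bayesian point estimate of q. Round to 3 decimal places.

Posterior: Beta(8+5, 11+5) = Beta(13, 16).
Mode = (13−1)/(13+16−2) = 12/27 = 0.444.
Mean = 13/(13+16) = 13/29 = 0.448.
Quadratic loss ⇒ the optimal estimator is the posterior mean.

0.448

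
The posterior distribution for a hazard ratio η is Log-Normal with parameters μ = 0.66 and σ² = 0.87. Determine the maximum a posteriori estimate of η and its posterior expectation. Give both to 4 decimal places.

MAP = 0.8106, posterior mean = 2.9892

Mode = exp(μ − σ²) = exp(-0.21) = 0.8106.
Mean = exp(μ + σ²/2) = exp(1.095) = 2.9892.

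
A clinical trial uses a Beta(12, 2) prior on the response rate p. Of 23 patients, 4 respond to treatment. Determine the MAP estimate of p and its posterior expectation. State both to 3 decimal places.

MAP = 0.429, posterior mean = 0.432

Posterior: Beta(12+4, 2+19) = Beta(16, 21).
Mode = (16−1)/(16+21−2) = 15/35 = 0.429.
Mean = 16/(16+21) = 16/37 = 0.432.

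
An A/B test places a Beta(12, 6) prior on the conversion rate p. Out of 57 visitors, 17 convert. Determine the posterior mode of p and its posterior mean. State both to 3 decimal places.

MAP: 0.384. Posterior mean: 0.387.

Posterior: Beta(12+17, 6+40) = Beta(29, 46).
Mode = (29−1)/(29+46−2) = 28/73 = 0.384.
Mean = 29/(29+46) = 29/75 = 0.387.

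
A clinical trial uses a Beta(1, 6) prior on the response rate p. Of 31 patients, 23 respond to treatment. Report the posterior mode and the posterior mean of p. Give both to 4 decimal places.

Posterior: Beta(1+23, 6+8) = Beta(24, 14).
Mode = (24−1)/(24+14−2) = 23/36 = 0.6389.
Mean = 24/(24+14) = 24/38 = 0.6316.

MAP: 0.6389. Posterior mean: 0.6316.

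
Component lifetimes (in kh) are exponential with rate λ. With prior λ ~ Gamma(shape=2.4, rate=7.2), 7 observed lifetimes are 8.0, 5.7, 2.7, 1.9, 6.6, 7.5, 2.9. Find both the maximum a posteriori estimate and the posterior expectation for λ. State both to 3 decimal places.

Σ times = 35.3. Posterior: Gamma(shape = 2.4+7 = 9.4, rate = 7.2+35.3 = 42.5).
Mode = (α−1)/β = 8.4/42.5 = 0.198.
Mean = α/β = 9.4/42.5 = 0.221.

MAP = 0.198, posterior mean = 0.221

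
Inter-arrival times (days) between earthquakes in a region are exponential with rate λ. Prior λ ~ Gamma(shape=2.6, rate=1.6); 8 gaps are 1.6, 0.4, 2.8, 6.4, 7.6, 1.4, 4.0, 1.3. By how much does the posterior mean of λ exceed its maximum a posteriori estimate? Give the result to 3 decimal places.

0.037

Σ times = 25.5. Posterior: Gamma(shape = 2.6+8 = 10.6, rate = 1.6+25.5 = 27.1).
Mode = (α−1)/β = 9.6/27.1 = 0.354.
Mean = α/β = 10.6/27.1 = 0.391.
Difference = 0.391 − 0.354 = 0.037.
The posterior is right-skewed, so the mean exceeds the mode.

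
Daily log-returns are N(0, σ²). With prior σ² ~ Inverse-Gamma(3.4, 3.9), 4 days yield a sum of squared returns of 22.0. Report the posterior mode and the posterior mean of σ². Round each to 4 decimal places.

Posterior: Inverse-Gamma(shape = 3.4+4/2 = 5.4, scale = 3.9+22.0/2 = 14.9).
Mode = β/(α+1) = 14.9/6.4 = 2.3281.
Mean = β/(α−1) = 14.9/4.4 = 3.3864.
Right-skewed posterior ⇒ mode < mean.

MAP = 2.3281, posterior mean = 3.3864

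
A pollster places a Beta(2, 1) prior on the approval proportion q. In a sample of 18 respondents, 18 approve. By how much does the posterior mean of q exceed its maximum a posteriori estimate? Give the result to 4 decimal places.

-0.0476

Posterior: Beta(2+18, 1+0) = Beta(20, 1).
Since β = 1 ≤ 1 and α > 1, the Beta density is monotone increasing on [0,1]; the mode is at 1.
Mean = 20/(20+1) = 0.9524.
Difference = 0.9524 − 1.0000 = -0.0476.
Mode > mean: the posterior has a left tail.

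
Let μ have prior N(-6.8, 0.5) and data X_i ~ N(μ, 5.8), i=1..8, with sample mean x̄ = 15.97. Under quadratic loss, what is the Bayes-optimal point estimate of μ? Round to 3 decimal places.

2.494

Posterior for μ is Normal. Precision-weighted mean: (1/0.5·-6.8 + 8/5.8·15.97) / (1/0.5 + 8/5.8) = 2.494.
A Normal posterior is symmetric, so mode = mean.
Quadratic loss ⇒ the optimal estimator is the posterior mean.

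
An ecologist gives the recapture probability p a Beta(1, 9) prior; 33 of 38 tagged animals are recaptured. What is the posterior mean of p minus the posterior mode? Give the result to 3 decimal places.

Posterior: Beta(1+33, 9+5) = Beta(34, 14).
Mode = (34−1)/(34+14−2) = 33/46 = 0.717.
Mean = 34/(34+14) = 34/48 = 0.708.
Difference = 0.708 − 0.717 = -0.009.
The posterior is left-skewed, so the mode exceeds the mean.

-0.009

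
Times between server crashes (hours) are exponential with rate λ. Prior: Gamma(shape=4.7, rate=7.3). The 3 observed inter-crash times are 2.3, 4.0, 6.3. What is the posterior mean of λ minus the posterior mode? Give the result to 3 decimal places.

Σ times = 12.6. Posterior: Gamma(shape = 4.7+3 = 7.7, rate = 7.3+12.6 = 19.9).
Mode = (α−1)/β = 6.7/19.9 = 0.337.
Mean = α/β = 7.7/19.9 = 0.387.
Difference = 0.387 − 0.337 = 0.050.
Mean > mode: the posterior has a right tail.

0.050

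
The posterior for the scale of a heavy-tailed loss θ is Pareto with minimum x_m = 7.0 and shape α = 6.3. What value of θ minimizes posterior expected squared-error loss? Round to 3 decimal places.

8.321

The Pareto density is strictly decreasing on [x_m, ∞), so the mode is x_m = 7.000.
Mean = α·x_m/(α−1) = 6.3·7.0/5.3 = 8.321.
Squared-error loss ⇒ the optimal estimator is the posterior mean.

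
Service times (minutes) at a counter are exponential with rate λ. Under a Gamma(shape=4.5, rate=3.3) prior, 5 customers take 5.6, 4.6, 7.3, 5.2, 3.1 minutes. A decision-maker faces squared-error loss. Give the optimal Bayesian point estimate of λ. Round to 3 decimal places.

Σ times = 25.8. Posterior: Gamma(shape = 4.5+5 = 9.5, rate = 3.3+25.8 = 29.1).
Mode = (α−1)/β = 8.5/29.1 = 0.292.
Mean = α/β = 9.5/29.1 = 0.326.
Squared-error loss ⇒ the optimal estimator is the posterior mean.

0.326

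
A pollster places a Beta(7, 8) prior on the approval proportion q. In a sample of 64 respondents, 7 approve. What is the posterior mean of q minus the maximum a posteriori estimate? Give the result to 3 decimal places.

0.008

Posterior: Beta(7+7, 8+57) = Beta(14, 65).
Mode = (14−1)/(14+65−2) = 13/77 = 0.169.
Mean = 14/(14+65) = 14/79 = 0.177.
Difference = 0.177 − 0.169 = 0.008.
The posterior is right-skewed, so the mean exceeds the mode.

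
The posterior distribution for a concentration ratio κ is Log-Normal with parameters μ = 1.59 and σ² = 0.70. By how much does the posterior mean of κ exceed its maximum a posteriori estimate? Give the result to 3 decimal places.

4.524

Mode = exp(μ − σ²) = exp(0.89) = 2.435.
Mean = exp(μ + σ²/2) = exp(1.940) = 6.959.
Difference = 6.959 − 2.435 = 4.524.
Right-skewed posterior ⇒ mode < mean.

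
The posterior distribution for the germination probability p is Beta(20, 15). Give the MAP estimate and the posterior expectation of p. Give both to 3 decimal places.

MAP estimate = 0.576, posterior expectation = 0.571

Mode = (20−1)/(20+15−2) = 19/33 = 0.576.
Mean = 20/(20+15) = 20/35 = 0.571.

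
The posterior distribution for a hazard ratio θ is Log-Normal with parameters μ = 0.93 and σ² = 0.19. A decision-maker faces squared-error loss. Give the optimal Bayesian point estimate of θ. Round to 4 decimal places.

Mode = exp(μ − σ²) = exp(0.74) = 2.0959.
Mean = exp(μ + σ²/2) = exp(1.025) = 2.7871.
Squared-error loss ⇒ the optimal estimator is the posterior mean.

2.7871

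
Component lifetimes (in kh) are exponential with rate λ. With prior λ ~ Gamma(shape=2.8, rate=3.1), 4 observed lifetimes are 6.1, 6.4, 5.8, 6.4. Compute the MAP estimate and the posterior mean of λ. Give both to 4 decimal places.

MAP: 0.2086. Posterior mean: 0.2446.

Σ times = 24.7. Posterior: Gamma(shape = 2.8+4 = 6.8, rate = 3.1+24.7 = 27.8).
Mode = (α−1)/β = 5.8/27.8 = 0.2086.
Mean = α/β = 6.8/27.8 = 0.2446.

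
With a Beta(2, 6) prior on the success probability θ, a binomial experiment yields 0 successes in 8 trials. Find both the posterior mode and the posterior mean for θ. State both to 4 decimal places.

Posterior: Beta(2+0, 6+8) = Beta(2, 14).
Mode = (2−1)/(2+14−2) = 1/14 = 0.0714.
Mean = 2/(2+14) = 2/16 = 0.1250.
The posterior is right-skewed, so the mean exceeds the mode.

MAP = 0.0714; posterior mean = 0.1250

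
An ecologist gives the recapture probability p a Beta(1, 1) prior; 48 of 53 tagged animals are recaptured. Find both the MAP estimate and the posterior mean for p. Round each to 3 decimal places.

MAP estimate = 0.906, posterior mean = 0.891

Posterior: Beta(1+48, 1+5) = Beta(49, 6).
Mode = (49−1)/(49+6−2) = 48/53 = 0.906.
With a flat prior the MAP equals the MLE, 48/53.
Mean = 49/(49+6) = 49/55 = 0.891.
The mean is pulled below the mode by the posterior's left skew.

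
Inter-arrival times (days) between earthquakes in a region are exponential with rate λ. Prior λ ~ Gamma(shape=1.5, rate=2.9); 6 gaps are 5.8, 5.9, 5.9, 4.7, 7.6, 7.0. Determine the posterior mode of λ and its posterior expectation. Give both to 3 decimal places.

λ_MAP = 0.163, E[λ|data] = 0.188

Σ times = 36.9. Posterior: Gamma(shape = 1.5+6 = 7.5, rate = 2.9+36.9 = 39.8).
Mode = (α−1)/β = 6.5/39.8 = 0.163.
Mean = α/β = 7.5/39.8 = 0.188.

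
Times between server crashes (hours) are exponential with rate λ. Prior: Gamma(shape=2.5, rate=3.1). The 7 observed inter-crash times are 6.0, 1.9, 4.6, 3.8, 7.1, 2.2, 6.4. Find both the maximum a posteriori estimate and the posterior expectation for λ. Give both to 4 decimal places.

λ_MAP = 0.2422, E[λ|data] = 0.2707

Σ times = 32.0. Posterior: Gamma(shape = 2.5+7 = 9.5, rate = 3.1+32.0 = 35.1).
Mode = (α−1)/β = 8.5/35.1 = 0.2422.
Mean = α/β = 9.5/35.1 = 0.2707.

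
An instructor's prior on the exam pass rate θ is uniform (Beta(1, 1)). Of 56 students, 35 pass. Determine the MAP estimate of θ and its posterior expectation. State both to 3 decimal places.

MAP = 0.625; posterior mean = 0.621

Posterior: Beta(1+35, 1+21) = Beta(36, 22).
Mode = (36−1)/(36+22−2) = 35/56 = 0.625.
With a flat prior the MAP equals the MLE, 35/56.
Mean = 36/(36+22) = 36/58 = 0.621.
Left-skewed posterior ⇒ mean < mode.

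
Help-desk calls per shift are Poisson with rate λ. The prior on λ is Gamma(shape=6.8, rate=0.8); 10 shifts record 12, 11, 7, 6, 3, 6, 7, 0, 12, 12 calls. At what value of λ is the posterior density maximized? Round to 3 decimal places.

Σ counts = 76. Posterior: Gamma(shape = 6.8+76 = 82.8, rate = 0.8+10 = 10.8).
Mode = (α−1)/β = 81.8/10.8 = 7.574.
Mean = α/β = 82.8/10.8 = 7.667.
This is the posterior mode — the MAP estimate.

7.574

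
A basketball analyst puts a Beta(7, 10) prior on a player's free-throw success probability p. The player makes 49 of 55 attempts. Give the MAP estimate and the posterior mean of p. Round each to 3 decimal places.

p_MAP = 0.786, E[p|data] = 0.778

Posterior: Beta(7+49, 10+6) = Beta(56, 16).
Mode = (56−1)/(56+16−2) = 55/70 = 0.786.
Mean = 56/(56+16) = 56/72 = 0.778.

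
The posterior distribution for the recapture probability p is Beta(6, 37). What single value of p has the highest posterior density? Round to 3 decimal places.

0.122

Mode = (6−1)/(6+37−2) = 5/41 = 0.122.
Mean = 6/(6+37) = 6/43 = 0.140.
This is the posterior mode — the MAP estimate.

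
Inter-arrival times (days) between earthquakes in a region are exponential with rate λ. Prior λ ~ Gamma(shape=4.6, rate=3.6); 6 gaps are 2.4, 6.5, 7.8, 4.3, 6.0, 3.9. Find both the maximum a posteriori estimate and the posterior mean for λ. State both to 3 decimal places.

Σ times = 30.9. Posterior: Gamma(shape = 4.6+6 = 10.6, rate = 3.6+30.9 = 34.5).
Mode = (α−1)/β = 9.6/34.5 = 0.278.
Mean = α/β = 10.6/34.5 = 0.307.
Mean > mode: the posterior has a right tail.

λ_MAP = 0.278, E[λ|data] = 0.307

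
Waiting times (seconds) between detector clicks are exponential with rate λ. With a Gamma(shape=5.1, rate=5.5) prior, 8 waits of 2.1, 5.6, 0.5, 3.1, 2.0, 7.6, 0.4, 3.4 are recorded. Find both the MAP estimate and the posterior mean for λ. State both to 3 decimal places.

MAP = 0.401, posterior mean = 0.434

Σ times = 24.7. Posterior: Gamma(shape = 5.1+8 = 13.1, rate = 5.5+24.7 = 30.2).
Mode = (α−1)/β = 12.1/30.2 = 0.401.
Mean = α/β = 13.1/30.2 = 0.434.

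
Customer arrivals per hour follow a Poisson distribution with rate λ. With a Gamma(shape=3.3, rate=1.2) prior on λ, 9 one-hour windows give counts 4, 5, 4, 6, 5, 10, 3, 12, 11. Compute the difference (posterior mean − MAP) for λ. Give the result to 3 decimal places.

0.098

Σ counts = 60. Posterior: Gamma(shape = 3.3+60 = 63.3, rate = 1.2+9 = 10.2).
Mode = (α−1)/β = 62.3/10.2 = 6.108.
Mean = α/β = 63.3/10.2 = 6.206.
Difference = 6.206 − 6.108 = 0.098.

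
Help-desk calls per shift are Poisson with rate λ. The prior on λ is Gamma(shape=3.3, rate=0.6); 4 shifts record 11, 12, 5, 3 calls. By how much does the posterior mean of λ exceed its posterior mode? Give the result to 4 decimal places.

0.2174

Σ counts = 31. Posterior: Gamma(shape = 3.3+31 = 34.3, rate = 0.6+4 = 4.6).
Mode = (α−1)/β = 33.3/4.6 = 7.2391.
Mean = α/β = 34.3/4.6 = 7.4565.
Difference = 7.4565 − 7.2391 = 0.2174.
Right-skewed posterior ⇒ mode < mean.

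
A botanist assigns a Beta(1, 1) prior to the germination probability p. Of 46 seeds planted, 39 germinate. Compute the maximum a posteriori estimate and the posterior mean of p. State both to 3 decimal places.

p_MAP = 0.848, E[p|data] = 0.833

Posterior: Beta(1+39, 1+7) = Beta(40, 8).
Mode = (40−1)/(40+8−2) = 39/46 = 0.848.
With a flat prior the MAP equals the MLE, 39/46.
Mean = 40/(40+8) = 40/48 = 0.833.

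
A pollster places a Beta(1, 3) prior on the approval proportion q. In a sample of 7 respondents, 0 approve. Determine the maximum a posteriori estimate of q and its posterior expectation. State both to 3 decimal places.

MAP: 0.000. Posterior mean: 0.091.

Posterior: Beta(1+0, 3+7) = Beta(1, 10).
Since α = 1 ≤ 1 and β > 1, the Beta density is monotone decreasing on [0,1]; the mode is at 0.
Mean = 1/(1+10) = 0.091.
Right-skewed posterior ⇒ mode < mean.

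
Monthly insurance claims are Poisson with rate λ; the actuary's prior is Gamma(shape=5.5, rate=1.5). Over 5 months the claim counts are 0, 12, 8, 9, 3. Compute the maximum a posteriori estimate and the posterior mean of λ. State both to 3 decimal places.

MAP = 5.615, posterior mean = 5.769

Σ counts = 32. Posterior: Gamma(shape = 5.5+32 = 37.5, rate = 1.5+5 = 6.5).
Mode = (α−1)/β = 36.5/6.5 = 5.615.
Mean = α/β = 37.5/6.5 = 5.769.
Mean > mode: the posterior has a right tail.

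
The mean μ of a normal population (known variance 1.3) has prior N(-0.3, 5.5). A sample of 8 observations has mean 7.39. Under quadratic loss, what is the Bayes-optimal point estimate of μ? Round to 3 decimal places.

7.169

Posterior for μ is Normal. Precision-weighted mean: (1/5.5·-0.3 + 8/1.3·7.39) / (1/5.5 + 8/1.3) = 7.169.
A Normal posterior is symmetric, so mode = mean.
Quadratic loss ⇒ the optimal estimator is the posterior mean.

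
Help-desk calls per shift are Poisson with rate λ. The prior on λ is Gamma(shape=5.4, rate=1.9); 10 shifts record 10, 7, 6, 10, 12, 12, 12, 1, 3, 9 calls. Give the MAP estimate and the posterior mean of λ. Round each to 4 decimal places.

Σ counts = 82. Posterior: Gamma(shape = 5.4+82 = 87.4, rate = 1.9+10 = 11.9).
Mode = (α−1)/β = 86.4/11.9 = 7.2605.
Mean = α/β = 87.4/11.9 = 7.3445.
The mean is pulled above the mode by the posterior's right skew.

MAP = 7.2605; posterior mean = 7.3445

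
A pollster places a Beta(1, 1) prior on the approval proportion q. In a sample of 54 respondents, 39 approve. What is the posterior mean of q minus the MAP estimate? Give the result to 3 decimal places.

Posterior: Beta(1+39, 1+15) = Beta(40, 16).
Mode = (40−1)/(40+16−2) = 39/54 = 0.722.
Mean = 40/(40+16) = 40/56 = 0.714.
Difference = 0.714 − 0.722 = -0.008.

-0.008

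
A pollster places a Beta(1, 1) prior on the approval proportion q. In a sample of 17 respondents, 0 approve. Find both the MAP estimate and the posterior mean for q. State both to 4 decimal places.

Posterior: Beta(1+0, 1+17) = Beta(1, 18).
Since α = 1 ≤ 1 and β > 1, the Beta density is monotone decreasing on [0,1]; the mode is at 0.
Mean = 1/(1+18) = 0.0526.
The posterior is right-skewed, so the mean exceeds the mode.

MAP = 0.0000; posterior mean = 0.0526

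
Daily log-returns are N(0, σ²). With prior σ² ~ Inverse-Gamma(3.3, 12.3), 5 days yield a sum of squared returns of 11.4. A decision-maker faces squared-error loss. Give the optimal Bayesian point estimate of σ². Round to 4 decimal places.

3.7500

Posterior: Inverse-Gamma(shape = 3.3+5/2 = 5.8, scale = 12.3+11.4/2 = 18.0).
Mode = β/(α+1) = 18.0/6.8 = 2.6471.
Mean = β/(α−1) = 18.0/4.8 = 3.7500.
Squared-error loss ⇒ the optimal estimator is the posterior mean.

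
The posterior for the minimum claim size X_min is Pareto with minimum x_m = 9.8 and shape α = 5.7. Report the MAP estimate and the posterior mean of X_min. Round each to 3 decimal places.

X_min_MAP = 9.800, E[X_min|data] = 11.885

The Pareto density is strictly decreasing on [x_m, ∞), so the mode is x_m = 9.800.
Mean = α·x_m/(α−1) = 5.7·9.8/4.7 = 11.885.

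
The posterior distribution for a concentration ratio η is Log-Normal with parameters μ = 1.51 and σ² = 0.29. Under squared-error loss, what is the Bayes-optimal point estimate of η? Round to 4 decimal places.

Mode = exp(μ − σ²) = exp(1.22) = 3.3872.
Mean = exp(μ + σ²/2) = exp(1.655) = 5.2331.
Squared-error loss ⇒ the optimal estimator is the posterior mean.

5.2331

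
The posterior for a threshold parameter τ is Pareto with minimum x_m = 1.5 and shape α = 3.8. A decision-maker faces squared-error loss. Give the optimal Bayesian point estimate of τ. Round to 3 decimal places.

2.036

The Pareto density is strictly decreasing on [x_m, ∞), so the mode is x_m = 1.500.
Mean = α·x_m/(α−1) = 3.8·1.5/2.8 = 2.036.
Squared-error loss ⇒ the optimal estimator is the posterior mean.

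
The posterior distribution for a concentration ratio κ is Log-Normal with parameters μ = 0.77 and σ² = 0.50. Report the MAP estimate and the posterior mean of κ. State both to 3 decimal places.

Mode = exp(μ − σ²) = exp(0.27) = 1.310.
Mean = exp(μ + σ²/2) = exp(1.020) = 2.773.
Mean > mode: the posterior has a right tail.

κ_MAP = 1.310, E[κ|data] = 2.773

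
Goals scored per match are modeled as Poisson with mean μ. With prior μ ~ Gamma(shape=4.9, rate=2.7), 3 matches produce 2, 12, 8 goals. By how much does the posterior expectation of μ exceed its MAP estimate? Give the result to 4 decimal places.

Σ counts = 22. Posterior: Gamma(shape = 4.9+22 = 26.9, rate = 2.7+3 = 5.7).
Mode = (α−1)/β = 25.9/5.7 = 4.5439.
Mean = α/β = 26.9/5.7 = 4.7193.
Difference = 4.7193 − 4.5439 = 0.1754.
The mean is pulled above the mode by the posterior's right skew.

0.1754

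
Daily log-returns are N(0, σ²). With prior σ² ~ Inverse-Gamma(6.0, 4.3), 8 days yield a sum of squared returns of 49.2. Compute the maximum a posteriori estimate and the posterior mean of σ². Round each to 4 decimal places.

maximum a posteriori estimate = 2.6273, posterior mean = 3.2111

Posterior: Inverse-Gamma(shape = 6.0+8/2 = 10.0, scale = 4.3+49.2/2 = 28.9).
Mode = β/(α+1) = 28.9/11.0 = 2.6273.
Mean = β/(α−1) = 28.9/9.0 = 3.2111.
Mean > mode: the posterior has a right tail.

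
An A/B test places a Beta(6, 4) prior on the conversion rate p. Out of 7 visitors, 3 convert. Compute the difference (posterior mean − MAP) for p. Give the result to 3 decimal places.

Posterior: Beta(6+3, 4+4) = Beta(9, 8).
Mode = (9−1)/(9+8−2) = 8/15 = 0.533.
Mean = 9/(9+8) = 9/17 = 0.529.
Difference = 0.529 − 0.533 = -0.004.

-0.004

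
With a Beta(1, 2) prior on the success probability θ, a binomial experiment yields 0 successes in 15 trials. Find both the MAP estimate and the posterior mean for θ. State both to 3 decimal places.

MAP estimate = 0.000, posterior mean = 0.056

Posterior: Beta(1+0, 2+15) = Beta(1, 17).
Since α = 1 ≤ 1 and β > 1, the Beta density is monotone decreasing on [0,1]; the mode is at 0.
Mean = 1/(1+17) = 0.056.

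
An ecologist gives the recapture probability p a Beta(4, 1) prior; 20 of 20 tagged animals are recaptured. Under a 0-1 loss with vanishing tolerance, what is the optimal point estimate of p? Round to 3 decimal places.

Posterior: Beta(4+20, 1+0) = Beta(24, 1).
Since β = 1 ≤ 1 and α > 1, the Beta density is monotone increasing on [0,1]; the mode is at 1.
Mean = 24/(24+1) = 0.960.
This is the posterior mode — the MAP estimate.

1.000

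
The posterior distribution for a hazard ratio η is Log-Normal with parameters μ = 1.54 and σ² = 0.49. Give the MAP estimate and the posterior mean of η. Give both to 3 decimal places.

η_MAP = 2.858, E[η|data] = 5.960

Mode = exp(μ − σ²) = exp(1.05) = 2.858.
Mean = exp(μ + σ²/2) = exp(1.785) = 5.960.
The mean is pulled above the mode by the posterior's right skew.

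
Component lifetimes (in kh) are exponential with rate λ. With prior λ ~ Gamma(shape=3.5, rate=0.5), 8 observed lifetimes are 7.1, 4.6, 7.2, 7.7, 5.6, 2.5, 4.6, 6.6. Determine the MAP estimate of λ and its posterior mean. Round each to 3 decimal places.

MAP: 0.226. Posterior mean: 0.248.

Σ times = 45.9. Posterior: Gamma(shape = 3.5+8 = 11.5, rate = 0.5+45.9 = 46.4).
Mode = (α−1)/β = 10.5/46.4 = 0.226.
Mean = α/β = 11.5/46.4 = 0.248.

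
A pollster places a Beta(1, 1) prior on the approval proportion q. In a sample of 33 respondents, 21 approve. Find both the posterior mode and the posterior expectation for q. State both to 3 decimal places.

Posterior: Beta(1+21, 1+12) = Beta(22, 13).
Mode = (22−1)/(22+13−2) = 21/33 = 0.636.
Mean = 22/(22+13) = 22/35 = 0.629.

MAP = 0.636, posterior mean = 0.629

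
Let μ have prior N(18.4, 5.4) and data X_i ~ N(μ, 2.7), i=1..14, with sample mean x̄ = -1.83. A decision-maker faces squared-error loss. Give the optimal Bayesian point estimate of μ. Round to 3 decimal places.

-1.132

Posterior for μ is Normal. Precision-weighted mean: (1/5.4·18.4 + 14/2.7·-1.83) / (1/5.4 + 14/2.7) = -1.132.
A Normal posterior is symmetric, so mode = mean.
Squared-error loss ⇒ the optimal estimator is the posterior mean.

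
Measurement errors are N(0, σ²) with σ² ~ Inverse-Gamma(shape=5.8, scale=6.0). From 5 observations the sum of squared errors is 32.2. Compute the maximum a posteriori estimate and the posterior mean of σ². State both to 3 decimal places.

MAP = 2.376, posterior mean = 3.027

Posterior: Inverse-Gamma(shape = 5.8+5/2 = 8.3, scale = 6.0+32.2/2 = 22.1).
Mode = β/(α+1) = 22.1/9.3 = 2.376.
Mean = β/(α−1) = 22.1/7.3 = 3.027.
Right-skewed posterior ⇒ mode < mean.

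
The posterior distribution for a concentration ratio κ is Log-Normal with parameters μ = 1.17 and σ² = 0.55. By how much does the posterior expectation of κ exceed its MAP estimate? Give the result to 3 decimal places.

Mode = exp(μ − σ²) = exp(0.62) = 1.859.
Mean = exp(μ + σ²/2) = exp(1.445) = 4.242.
Difference = 4.242 − 1.859 = 2.383.

2.383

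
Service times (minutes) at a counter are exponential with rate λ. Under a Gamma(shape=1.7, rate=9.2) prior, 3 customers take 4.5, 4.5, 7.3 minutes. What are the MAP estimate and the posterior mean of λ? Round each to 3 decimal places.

Σ times = 16.3. Posterior: Gamma(shape = 1.7+3 = 4.7, rate = 9.2+16.3 = 25.5).
Mode = (α−1)/β = 3.7/25.5 = 0.145.
Mean = α/β = 4.7/25.5 = 0.184.
The posterior is right-skewed, so the mean exceeds the mode.

MAP estimate = 0.145, posterior mean = 0.184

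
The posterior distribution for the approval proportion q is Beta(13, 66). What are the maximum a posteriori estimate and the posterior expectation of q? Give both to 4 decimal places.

Mode = (13−1)/(13+66−2) = 12/77 = 0.1558.
Mean = 13/(13+66) = 13/79 = 0.1646.

MAP = 0.1558; posterior mean = 0.1646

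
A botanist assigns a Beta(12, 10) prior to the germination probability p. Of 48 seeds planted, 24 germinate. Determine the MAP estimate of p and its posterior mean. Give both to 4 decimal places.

Posterior: Beta(12+24, 10+24) = Beta(36, 34).
Mode = (36−1)/(36+34−2) = 35/68 = 0.5147.
Mean = 36/(36+34) = 36/70 = 0.5143.
The posterior is left-skewed, so the mode exceeds the mean.

MAP = 0.5147, posterior mean = 0.5143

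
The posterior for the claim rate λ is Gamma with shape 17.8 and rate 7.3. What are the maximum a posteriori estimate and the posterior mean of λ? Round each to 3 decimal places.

MAP = 2.301, posterior mean = 2.438

Mode = (α−1)/β = 16.8/7.3 = 2.301.
Mean = α/β = 17.8/7.3 = 2.438.
Right-skewed posterior ⇒ mode < mean.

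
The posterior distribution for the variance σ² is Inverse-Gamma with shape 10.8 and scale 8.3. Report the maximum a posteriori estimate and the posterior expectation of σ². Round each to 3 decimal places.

Mode = β/(α+1) = 8.3/11.8 = 0.703.
Mean = β/(α−1) = 8.3/9.8 = 0.847.

MAP = 0.703; posterior mean = 0.847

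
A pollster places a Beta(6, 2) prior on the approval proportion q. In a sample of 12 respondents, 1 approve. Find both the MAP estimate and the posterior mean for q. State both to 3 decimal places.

Posterior: Beta(6+1, 2+11) = Beta(7, 13).
Mode = (7−1)/(7+13−2) = 6/18 = 0.333.
Mean = 7/(7+13) = 7/20 = 0.350.
The mean is pulled above the mode by the posterior's right skew.

MAP = 0.333, posterior mean = 0.350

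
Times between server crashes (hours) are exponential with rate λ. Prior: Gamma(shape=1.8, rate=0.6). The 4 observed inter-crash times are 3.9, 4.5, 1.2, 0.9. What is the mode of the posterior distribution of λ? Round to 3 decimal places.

Σ times = 10.5. Posterior: Gamma(shape = 1.8+4 = 5.8, rate = 0.6+10.5 = 11.1).
Mode = (α−1)/β = 4.8/11.1 = 0.432.
Mean = α/β = 5.8/11.1 = 0.523.
This is the posterior mode — the MAP estimate.

0.432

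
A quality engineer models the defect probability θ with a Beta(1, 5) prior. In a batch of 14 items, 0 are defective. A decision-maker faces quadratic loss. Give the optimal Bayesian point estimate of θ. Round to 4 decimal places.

0.0500

Posterior: Beta(1+0, 5+14) = Beta(1, 19).
Since α = 1 ≤ 1 and β > 1, the Beta density is monotone decreasing on [0,1]; the mode is at 0.
Mean = 1/(1+19) = 0.0500.
Quadratic loss ⇒ the optimal estimator is the posterior mean.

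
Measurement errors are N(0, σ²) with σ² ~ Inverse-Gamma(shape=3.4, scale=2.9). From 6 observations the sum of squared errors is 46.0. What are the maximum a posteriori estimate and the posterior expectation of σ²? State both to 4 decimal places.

Posterior: Inverse-Gamma(shape = 3.4+6/2 = 6.4, scale = 2.9+46.0/2 = 25.9).
Mode = β/(α+1) = 25.9/7.4 = 3.5000.
Mean = β/(α−1) = 25.9/5.4 = 4.7963.

MAP: 3.5000. Posterior mean: 4.7963.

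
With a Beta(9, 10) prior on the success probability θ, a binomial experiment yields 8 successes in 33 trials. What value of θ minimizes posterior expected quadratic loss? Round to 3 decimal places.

Posterior: Beta(9+8, 10+25) = Beta(17, 35).
Mode = (17−1)/(17+35−2) = 16/50 = 0.320.
Mean = 17/(17+35) = 17/52 = 0.327.
Quadratic loss ⇒ the optimal estimator is the posterior mean.

0.327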